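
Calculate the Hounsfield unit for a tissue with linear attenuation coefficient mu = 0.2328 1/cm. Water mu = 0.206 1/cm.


HU = ((mu_tissue - mu_water) / mu_water) * 1000
HU = ((0.2328 - 0.206) / 0.206) * 1000
HU = 130.1


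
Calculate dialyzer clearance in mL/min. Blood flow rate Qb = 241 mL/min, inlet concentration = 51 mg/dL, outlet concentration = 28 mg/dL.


K = Qb * (Cb_in - Cb_out) / Cb_in
K = 241 * (51 - 28) / 51
K = 108.7 mL/min


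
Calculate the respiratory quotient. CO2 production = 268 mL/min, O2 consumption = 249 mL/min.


RQ = VCO2 / VO2
RQ = 268 / 249
RQ = 1.076


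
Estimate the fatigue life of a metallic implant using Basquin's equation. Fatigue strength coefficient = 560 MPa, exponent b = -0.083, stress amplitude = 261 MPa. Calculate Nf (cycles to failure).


sigma_a = sigma_f' * (2Nf)^b
2Nf = (sigma_a/sigma_f')^(1/b)
2Nf = (261/560)^(1/-0.083)
2Nf = 9875.2575
Nf = 4938


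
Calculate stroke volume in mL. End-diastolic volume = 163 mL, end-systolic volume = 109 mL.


SV = EDV - ESV
SV = 163 - 109
SV = 54 mL


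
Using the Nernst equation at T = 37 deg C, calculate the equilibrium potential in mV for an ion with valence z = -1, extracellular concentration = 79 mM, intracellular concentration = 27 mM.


E = (RT/(zF)) * ln(C_out/C_in)
T = 37 + 273.15 = 310.15 K
E = (8.314 * 310.15 / (-1 * 96485)) * ln(79/27)
E = -28.69 mV


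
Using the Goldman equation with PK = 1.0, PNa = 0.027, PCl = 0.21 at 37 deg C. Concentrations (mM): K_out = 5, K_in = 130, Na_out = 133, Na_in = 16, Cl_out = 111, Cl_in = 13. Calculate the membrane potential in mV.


Vm = (RT/F)*ln((PK*Ko + PNa*Nao + PCl*Cli)/(PK*Ki + PNa*Nai + PCl*Clo))
Numer = 11.321, Denom = 153.742
Vm = -69.72 mV


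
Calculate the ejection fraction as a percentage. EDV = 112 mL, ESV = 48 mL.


SV = EDV - ESV = 112 - 48 = 64 mL
EF = SV/EDV * 100 = 64/112 * 100
EF = 57.14%


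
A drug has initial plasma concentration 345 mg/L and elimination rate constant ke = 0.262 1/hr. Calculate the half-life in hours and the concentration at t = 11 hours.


t_half = ln(2) / ke = 0.693147 / 0.262 = 2.646 hr
C(t) = C0 * exp(-ke*t) = 345 * exp(-0.262*11)
C(11) = 19.33 mg/L


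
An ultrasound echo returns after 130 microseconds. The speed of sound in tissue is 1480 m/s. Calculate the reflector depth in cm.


depth = c * t / 2
t = 130 us = 1.3000e-04 s
depth = 1480 * 1.3000e-04 / 2
depth = 0.0962 m = 9.62 cm


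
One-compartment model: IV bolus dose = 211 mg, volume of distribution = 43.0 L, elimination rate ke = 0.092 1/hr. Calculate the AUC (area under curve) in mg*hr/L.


C0 = Dose/Vd = 211/43.0 = 4.90698 mg/L
AUC = C0/ke = 4.90698/0.092
AUC = 53.34 mg*hr/L


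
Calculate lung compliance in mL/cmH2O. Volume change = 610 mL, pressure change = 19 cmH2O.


C = dV / dP
C = 610 / 19
C = 32.11 mL/cmH2O


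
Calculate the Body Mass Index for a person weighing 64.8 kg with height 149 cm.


BMI = weight / height^2
height = 149 cm = 1.49 m
BMI = 64.8 / 1.49^2
BMI = 29.19 kg/m^2


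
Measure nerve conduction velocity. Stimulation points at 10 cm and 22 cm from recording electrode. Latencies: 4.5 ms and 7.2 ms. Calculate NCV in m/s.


Distance = (22 - 10) / 100 = 0.12 m
dt = (7.2 - 4.5) / 1000 = 0.0027 s
NCV = dist / dt = 44.44 m/s


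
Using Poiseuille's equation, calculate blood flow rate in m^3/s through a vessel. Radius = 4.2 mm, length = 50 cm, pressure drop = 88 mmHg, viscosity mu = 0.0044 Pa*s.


Q = pi*r^4*dP / (8*mu*L)
r = 0.0042 m, L = 0.5 m
dP = 88 mmHg = 11732.336 Pa
Q = 6.5166e-04 m^3/s


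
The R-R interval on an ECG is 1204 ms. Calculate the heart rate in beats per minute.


HR = 60 / RR_interval(s)
RR = 1204 ms = 1.204 s
HR = 60 / 1.204 = 49.83 bpm


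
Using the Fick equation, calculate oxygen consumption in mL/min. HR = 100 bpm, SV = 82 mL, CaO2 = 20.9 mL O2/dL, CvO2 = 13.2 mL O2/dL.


CO = HR*SV = 100*82/1000 = 8.2 L/min
a-v O2 diff = 20.9 - 13.2 = 7.7 mL/dL
VO2 = CO * (CaO2-CvO2) * 10 dL/L
VO2 = 8.2 * 7.7 * 10
VO2 = 631.4 mL/min


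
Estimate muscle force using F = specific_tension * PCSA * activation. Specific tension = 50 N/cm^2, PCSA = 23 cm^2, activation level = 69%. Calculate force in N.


F = sigma * PCSA * activation
F = 50 * 23 * 0.69
F = 793.5 N


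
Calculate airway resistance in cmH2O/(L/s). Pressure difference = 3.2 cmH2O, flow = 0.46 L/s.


R = dP / flow
R = 3.2 / 0.46
R = 6.957 cmH2O/(L/s)


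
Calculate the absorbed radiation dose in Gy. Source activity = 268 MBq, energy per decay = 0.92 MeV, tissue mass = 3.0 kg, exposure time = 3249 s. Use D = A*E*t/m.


A = 268 MBq = 2.6800e+08 Bq
E = 0.92 MeV = 1.47384e-13 J
D = A*E*t/m = 2.6800e+08*1.47384e-13*3249/3.0
D = 0.04278 Gy


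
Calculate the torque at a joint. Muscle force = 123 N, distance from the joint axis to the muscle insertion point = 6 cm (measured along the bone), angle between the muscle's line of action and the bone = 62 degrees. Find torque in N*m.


Torque = F * d * sin(theta)   (moment arm = d*sin(theta))
d = 6 cm = 0.06 m
Torque = 123 * 0.06 * sin(62)
Torque = 6.516 N*m


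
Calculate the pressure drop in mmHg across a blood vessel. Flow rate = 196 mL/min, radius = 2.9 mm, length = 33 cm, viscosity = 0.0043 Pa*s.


dP = 8*mu*L*Q / (pi*r^4)
Q = 196 mL/min = 3.26667e-06 m^3/s
dP = 166.892 Pa = 166.892 / 133.322 mmHg = 1.252 mmHg


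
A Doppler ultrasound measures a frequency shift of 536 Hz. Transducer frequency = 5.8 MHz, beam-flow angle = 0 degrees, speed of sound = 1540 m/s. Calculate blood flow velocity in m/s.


v = fd * c / (2 * f0 * cos(theta))
v = 536 * 1540 / (2 * 5.8000e+06 * cos(0))
v = 0.07116 m/s


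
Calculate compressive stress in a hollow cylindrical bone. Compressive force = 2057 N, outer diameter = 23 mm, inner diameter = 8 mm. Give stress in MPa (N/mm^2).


A = pi*(r_o^2 - r_i^2)
r_o = 11.5 mm, r_i = 4 mm
A = 365.21 mm^2
sigma = F/A = 2057 / 365.21
sigma = 5.632 MPa


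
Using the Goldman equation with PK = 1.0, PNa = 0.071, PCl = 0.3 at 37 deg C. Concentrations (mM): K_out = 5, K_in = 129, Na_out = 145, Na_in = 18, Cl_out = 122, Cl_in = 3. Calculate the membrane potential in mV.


Vm = (RT/F)*ln((PK*Ko + PNa*Nao + PCl*Cli)/(PK*Ki + PNa*Nai + PCl*Clo))
Numer = 16.195, Denom = 166.878
Vm = -62.34 mV


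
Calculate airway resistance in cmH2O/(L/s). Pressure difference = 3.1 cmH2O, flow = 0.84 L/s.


R = dP / flow
R = 3.1 / 0.84
R = 3.69 cmH2O/(L/s)


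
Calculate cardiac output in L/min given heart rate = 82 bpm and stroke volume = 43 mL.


CO = HR * SV
CO = 82 * 43 / 1000
CO = 3.526 L/min


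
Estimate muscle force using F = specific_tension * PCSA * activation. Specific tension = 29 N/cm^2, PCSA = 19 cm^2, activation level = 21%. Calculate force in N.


F = sigma * PCSA * activation
F = 29 * 19 * 0.21
F = 115.7 N


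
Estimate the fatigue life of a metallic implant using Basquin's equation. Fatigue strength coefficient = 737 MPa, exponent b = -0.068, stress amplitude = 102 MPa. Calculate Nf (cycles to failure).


sigma_a = sigma_f' * (2Nf)^b
2Nf = (sigma_a/sigma_f')^(1/b)
2Nf = (102/737)^(1/-0.068)
2Nf = 4.2697427e+12
Nf = 2.1349e+12


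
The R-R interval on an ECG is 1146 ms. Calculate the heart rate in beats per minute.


HR = 60 / RR_interval(s)
RR = 1146 ms = 1.146 s
HR = 60 / 1.146 = 52.36 bpm


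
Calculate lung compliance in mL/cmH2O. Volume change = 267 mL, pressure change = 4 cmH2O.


C = dV / dP
C = 267 / 4
C = 66.75 mL/cmH2O


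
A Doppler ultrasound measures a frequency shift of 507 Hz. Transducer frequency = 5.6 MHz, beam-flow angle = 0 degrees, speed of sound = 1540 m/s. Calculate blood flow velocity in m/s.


v = fd * c / (2 * f0 * cos(theta))
v = 507 * 1540 / (2 * 5.6000e+06 * cos(0))
v = 0.06971 m/s


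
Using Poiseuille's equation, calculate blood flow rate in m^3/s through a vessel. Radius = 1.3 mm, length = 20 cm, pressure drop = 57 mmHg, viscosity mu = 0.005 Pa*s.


Q = pi*r^4*dP / (8*mu*L)
r = 0.0013 m, L = 0.2 m
dP = 57 mmHg = 7599.354 Pa
Q = 8.5233e-06 m^3/s


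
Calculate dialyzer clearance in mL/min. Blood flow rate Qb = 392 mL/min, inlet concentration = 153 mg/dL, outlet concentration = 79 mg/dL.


K = Qb * (Cb_in - Cb_out) / Cb_in
K = 392 * (153 - 79) / 153
K = 189.6 mL/min


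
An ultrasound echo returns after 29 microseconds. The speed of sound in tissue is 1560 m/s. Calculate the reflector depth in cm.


depth = c * t / 2
t = 29 us = 2.9000e-05 s
depth = 1560 * 2.9000e-05 / 2
depth = 0.02262 m = 2.262 cm


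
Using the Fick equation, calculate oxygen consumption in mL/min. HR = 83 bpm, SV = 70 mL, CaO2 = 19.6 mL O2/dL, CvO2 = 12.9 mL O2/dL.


CO = HR*SV = 83*70/1000 = 5.81 L/min
a-v O2 diff = 19.6 - 12.9 = 6.7 mL/dL
VO2 = CO * (CaO2-CvO2) * 10 dL/L
VO2 = 5.81 * 6.7 * 10
VO2 = 389.3 mL/min


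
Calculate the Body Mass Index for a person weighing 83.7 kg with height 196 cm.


BMI = weight / height^2
height = 196 cm = 1.96 m
BMI = 83.7 / 1.96^2
BMI = 21.79 kg/m^2


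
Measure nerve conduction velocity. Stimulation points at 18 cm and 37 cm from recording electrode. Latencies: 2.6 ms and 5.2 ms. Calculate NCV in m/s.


Distance = (37 - 18) / 100 = 0.19 m
dt = (5.2 - 2.6) / 1000 = 0.0026 s
NCV = dist / dt = 73.08 m/s


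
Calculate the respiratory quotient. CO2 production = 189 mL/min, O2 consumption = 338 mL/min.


RQ = VCO2 / VO2
RQ = 189 / 338
RQ = 0.5592


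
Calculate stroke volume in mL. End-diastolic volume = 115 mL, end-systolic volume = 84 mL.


SV = EDV - ESV
SV = 115 - 84
SV = 31 mL


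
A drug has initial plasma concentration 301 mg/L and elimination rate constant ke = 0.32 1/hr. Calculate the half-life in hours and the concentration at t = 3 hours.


t_half = ln(2) / ke = 0.693147 / 0.32 = 2.166 hr
C(t) = C0 * exp(-ke*t) = 301 * exp(-0.32*3)
C(3) = 115.3 mg/L


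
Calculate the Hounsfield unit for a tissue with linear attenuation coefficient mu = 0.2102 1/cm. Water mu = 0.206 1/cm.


HU = ((mu_tissue - mu_water) / mu_water) * 1000
HU = ((0.2102 - 0.206) / 0.206) * 1000
HU = 20.39


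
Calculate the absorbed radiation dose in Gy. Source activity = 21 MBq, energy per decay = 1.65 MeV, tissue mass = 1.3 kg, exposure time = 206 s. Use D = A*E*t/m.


A = 21 MBq = 2.1000e+07 Bq
E = 1.65 MeV = 2.6433e-13 J
D = A*E*t/m = 2.1000e+07*2.6433e-13*206/1.3
D = 8.7961e-04 Gy


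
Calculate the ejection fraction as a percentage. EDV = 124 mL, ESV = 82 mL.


SV = EDV - ESV = 124 - 82 = 42 mL
EF = SV/EDV * 100 = 42/124 * 100
EF = 33.87%


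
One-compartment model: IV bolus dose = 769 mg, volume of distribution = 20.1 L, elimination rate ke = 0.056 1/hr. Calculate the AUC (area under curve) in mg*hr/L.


C0 = Dose/Vd = 769/20.1 = 38.2587 mg/L
AUC = C0/ke = 38.2587/0.056
AUC = 683.2 mg*hr/L


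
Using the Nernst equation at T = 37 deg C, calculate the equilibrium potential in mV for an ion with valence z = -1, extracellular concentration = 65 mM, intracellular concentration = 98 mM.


E = (RT/(zF)) * ln(C_out/C_in)
T = 37 + 273.15 = 310.15 K
E = (8.314 * 310.15 / (-1 * 96485)) * ln(65/98)
E = 10.97 mV


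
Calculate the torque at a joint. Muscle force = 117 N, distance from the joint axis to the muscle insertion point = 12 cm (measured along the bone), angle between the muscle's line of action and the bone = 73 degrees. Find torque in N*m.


Torque = F * d * sin(theta)   (moment arm = d*sin(theta))
d = 12 cm = 0.12 m
Torque = 117 * 0.12 * sin(73)
Torque = 13.43 N*m


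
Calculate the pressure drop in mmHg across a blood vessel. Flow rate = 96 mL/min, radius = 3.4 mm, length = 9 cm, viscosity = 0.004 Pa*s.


dP = 8*mu*L*Q / (pi*r^4)
Q = 96 mL/min = 1.6e-06 m^3/s
dP = 10.9761 Pa = 10.9761 / 133.322 mmHg = 0.08233 mmHg


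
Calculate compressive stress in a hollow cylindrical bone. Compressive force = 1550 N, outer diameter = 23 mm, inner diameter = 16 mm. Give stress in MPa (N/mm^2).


A = pi*(r_o^2 - r_i^2)
r_o = 11.5 mm, r_i = 8 mm
A = 214.414 mm^2
sigma = F/A = 1550 / 214.414
sigma = 7.229 MPa


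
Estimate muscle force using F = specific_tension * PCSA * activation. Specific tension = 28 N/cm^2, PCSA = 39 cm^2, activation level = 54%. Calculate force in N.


F = sigma * PCSA * activation
F = 28 * 39 * 0.54
F = 589.7 N


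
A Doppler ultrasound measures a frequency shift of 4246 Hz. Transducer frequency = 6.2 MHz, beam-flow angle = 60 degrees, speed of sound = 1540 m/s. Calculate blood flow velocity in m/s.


v = fd * c / (2 * f0 * cos(theta))
v = 4246 * 1540 / (2 * 6.2000e+06 * cos(60))
v = 1.055 m/s


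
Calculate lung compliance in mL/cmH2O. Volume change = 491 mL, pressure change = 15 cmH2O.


C = dV / dP
C = 491 / 15
C = 32.73 mL/cmH2O


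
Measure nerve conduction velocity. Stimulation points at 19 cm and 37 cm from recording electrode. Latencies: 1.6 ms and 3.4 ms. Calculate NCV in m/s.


Distance = (37 - 19) / 100 = 0.18 m
dt = (3.4 - 1.6) / 1000 = 0.0018 s
NCV = dist / dt = 100 m/s


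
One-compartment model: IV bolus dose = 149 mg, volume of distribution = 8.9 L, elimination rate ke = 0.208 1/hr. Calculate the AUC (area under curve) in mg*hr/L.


C0 = Dose/Vd = 149/8.9 = 16.7416 mg/L
AUC = C0/ke = 16.7416/0.208
AUC = 80.49 mg*hr/L


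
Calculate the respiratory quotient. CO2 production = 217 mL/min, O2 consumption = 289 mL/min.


RQ = VCO2 / VO2
RQ = 217 / 289
RQ = 0.7509


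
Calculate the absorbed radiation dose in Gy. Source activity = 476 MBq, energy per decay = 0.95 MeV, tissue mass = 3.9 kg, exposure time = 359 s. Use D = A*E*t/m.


A = 476 MBq = 4.7600e+08 Bq
E = 0.95 MeV = 1.5219e-13 J
D = A*E*t/m = 4.7600e+08*1.5219e-13*359/3.9
D = 0.006668 Gy


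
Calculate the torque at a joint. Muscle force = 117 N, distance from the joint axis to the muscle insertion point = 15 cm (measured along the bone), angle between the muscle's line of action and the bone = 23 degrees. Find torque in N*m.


Torque = F * d * sin(theta)   (moment arm = d*sin(theta))
d = 15 cm = 0.15 m
Torque = 117 * 0.15 * sin(23)
Torque = 6.857 N*m


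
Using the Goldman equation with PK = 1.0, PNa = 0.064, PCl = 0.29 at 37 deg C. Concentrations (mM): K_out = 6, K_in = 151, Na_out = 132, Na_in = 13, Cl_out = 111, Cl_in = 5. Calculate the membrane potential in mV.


Vm = (RT/F)*ln((PK*Ko + PNa*Nao + PCl*Cli)/(PK*Ki + PNa*Nai + PCl*Clo))
Numer = 15.898, Denom = 184.022
Vm = -65.45 mV


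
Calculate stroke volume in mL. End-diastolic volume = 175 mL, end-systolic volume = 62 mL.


SV = EDV - ESV
SV = 175 - 62
SV = 113 mL


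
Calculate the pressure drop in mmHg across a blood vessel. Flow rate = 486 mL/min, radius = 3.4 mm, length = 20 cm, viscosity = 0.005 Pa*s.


dP = 8*mu*L*Q / (pi*r^4)
Q = 486 mL/min = 8.1e-06 m^3/s
dP = 154.351 Pa = 154.351 / 133.322 mmHg = 1.158 mmHg


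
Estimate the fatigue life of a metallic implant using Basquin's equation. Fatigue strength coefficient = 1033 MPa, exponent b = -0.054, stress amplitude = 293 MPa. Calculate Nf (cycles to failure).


sigma_a = sigma_f' * (2Nf)^b
2Nf = (sigma_a/sigma_f')^(1/b)
2Nf = (293/1033)^(1/-0.054)
2Nf = 1.3612532e+10
Nf = 6.8063e+09


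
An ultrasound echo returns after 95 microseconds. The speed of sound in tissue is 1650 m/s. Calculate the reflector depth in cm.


depth = c * t / 2
t = 95 us = 9.5000e-05 s
depth = 1650 * 9.5000e-05 / 2
depth = 0.078375 m = 7.8375 cm


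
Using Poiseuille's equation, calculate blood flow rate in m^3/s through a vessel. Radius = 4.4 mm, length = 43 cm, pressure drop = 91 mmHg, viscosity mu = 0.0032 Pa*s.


Q = pi*r^4*dP / (8*mu*L)
r = 0.0044 m, L = 0.43 m
dP = 91 mmHg = 12132.302 Pa
Q = 0.001298 m^3/s


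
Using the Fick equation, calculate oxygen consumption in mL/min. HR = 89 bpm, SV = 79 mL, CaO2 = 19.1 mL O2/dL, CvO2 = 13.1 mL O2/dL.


CO = HR*SV = 89*79/1000 = 7.031 L/min
a-v O2 diff = 19.1 - 13.1 = 6 mL/dL
VO2 = CO * (CaO2-CvO2) * 10 dL/L
VO2 = 7.031 * 6 * 10
VO2 = 421.9 mL/min


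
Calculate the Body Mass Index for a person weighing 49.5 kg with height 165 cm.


BMI = weight / height^2
height = 165 cm = 1.65 m
BMI = 49.5 / 1.65^2
BMI = 18.18 kg/m^2


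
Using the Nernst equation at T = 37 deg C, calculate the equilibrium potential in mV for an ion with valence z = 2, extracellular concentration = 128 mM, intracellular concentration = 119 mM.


E = (RT/(zF)) * ln(C_out/C_in)
T = 37 + 273.15 = 310.15 K
E = (8.314 * 310.15 / (2 * 96485)) * ln(128/119)
E = 0.9742 mV


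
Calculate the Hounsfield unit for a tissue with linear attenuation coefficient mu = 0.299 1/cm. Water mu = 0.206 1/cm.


HU = ((mu_tissue - mu_water) / mu_water) * 1000
HU = ((0.299 - 0.206) / 0.206) * 1000
HU = 451.5


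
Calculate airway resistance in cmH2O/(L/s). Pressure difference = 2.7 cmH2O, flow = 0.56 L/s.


R = dP / flow
R = 2.7 / 0.56
R = 4.821 cmH2O/(L/s)


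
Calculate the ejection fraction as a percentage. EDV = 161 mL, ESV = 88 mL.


SV = EDV - ESV = 161 - 88 = 73 mL
EF = SV/EDV * 100 = 73/161 * 100
EF = 45.34%


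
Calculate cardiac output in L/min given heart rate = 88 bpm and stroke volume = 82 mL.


CO = HR * SV
CO = 88 * 82 / 1000
CO = 7.216 L/min


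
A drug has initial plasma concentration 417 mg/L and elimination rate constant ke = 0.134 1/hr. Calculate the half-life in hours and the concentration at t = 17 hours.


t_half = ln(2) / ke = 0.693147 / 0.134 = 5.173 hr
C(t) = C0 * exp(-ke*t) = 417 * exp(-0.134*17)
C(17) = 42.74 mg/L


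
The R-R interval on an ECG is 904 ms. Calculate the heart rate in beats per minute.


HR = 60 / RR_interval(s)
RR = 904 ms = 0.904 s
HR = 60 / 0.904 = 66.37 bpm


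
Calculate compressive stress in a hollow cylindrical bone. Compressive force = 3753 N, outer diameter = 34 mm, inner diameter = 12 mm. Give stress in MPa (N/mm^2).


A = pi*(r_o^2 - r_i^2)
r_o = 17 mm, r_i = 6 mm
A = 794.823 mm^2
sigma = F/A = 3753 / 794.823
sigma = 4.722 MPa


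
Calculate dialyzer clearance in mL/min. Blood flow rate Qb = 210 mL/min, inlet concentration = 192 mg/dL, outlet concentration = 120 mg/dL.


K = Qb * (Cb_in - Cb_out) / Cb_in
K = 210 * (192 - 120) / 192
K = 78.75 mL/min


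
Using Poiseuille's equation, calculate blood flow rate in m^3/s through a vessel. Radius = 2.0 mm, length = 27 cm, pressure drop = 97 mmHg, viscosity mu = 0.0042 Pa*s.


Q = pi*r^4*dP / (8*mu*L)
r = 0.002 m, L = 0.27 m
dP = 97 mmHg = 12932.234 Pa
Q = 7.1654e-05 m^3/s


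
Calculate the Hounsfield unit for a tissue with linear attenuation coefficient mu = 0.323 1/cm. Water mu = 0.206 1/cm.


HU = ((mu_tissue - mu_water) / mu_water) * 1000
HU = ((0.323 - 0.206) / 0.206) * 1000
HU = 568


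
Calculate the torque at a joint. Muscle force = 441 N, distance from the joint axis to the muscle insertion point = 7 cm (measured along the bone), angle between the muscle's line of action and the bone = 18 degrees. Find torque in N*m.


Torque = F * d * sin(theta)   (moment arm = d*sin(theta))
d = 7 cm = 0.07 m
Torque = 441 * 0.07 * sin(18)
Torque = 9.539 N*m


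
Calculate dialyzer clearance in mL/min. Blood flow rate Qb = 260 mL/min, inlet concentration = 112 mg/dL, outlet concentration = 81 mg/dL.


K = Qb * (Cb_in - Cb_out) / Cb_in
K = 260 * (112 - 81) / 112
K = 71.96 mL/min


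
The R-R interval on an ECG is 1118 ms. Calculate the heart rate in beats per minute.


HR = 60 / RR_interval(s)
RR = 1118 ms = 1.118 s
HR = 60 / 1.118 = 53.67 bpm


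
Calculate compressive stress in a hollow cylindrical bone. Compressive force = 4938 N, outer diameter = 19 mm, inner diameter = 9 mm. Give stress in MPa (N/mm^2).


A = pi*(r_o^2 - r_i^2)
r_o = 9.5 mm, r_i = 4.5 mm
A = 219.911 mm^2
sigma = F/A = 4938 / 219.911
sigma = 22.45 MPa


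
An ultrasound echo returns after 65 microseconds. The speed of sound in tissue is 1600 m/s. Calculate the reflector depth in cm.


depth = c * t / 2
t = 65 us = 6.5000e-05 s
depth = 1600 * 6.5000e-05 / 2
depth = 0.052 m = 5.2 cm


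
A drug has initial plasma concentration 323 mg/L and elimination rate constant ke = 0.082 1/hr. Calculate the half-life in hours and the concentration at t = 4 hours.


t_half = ln(2) / ke = 0.693147 / 0.082 = 8.453 hr
C(t) = C0 * exp(-ke*t) = 323 * exp(-0.082*4)
C(4) = 232.7 mg/L


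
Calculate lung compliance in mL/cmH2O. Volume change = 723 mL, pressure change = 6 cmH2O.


C = dV / dP
C = 723 / 6
C = 120.5 mL/cmH2O


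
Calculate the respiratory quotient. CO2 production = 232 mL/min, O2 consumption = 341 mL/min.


RQ = VCO2 / VO2
RQ = 232 / 341
RQ = 0.6804


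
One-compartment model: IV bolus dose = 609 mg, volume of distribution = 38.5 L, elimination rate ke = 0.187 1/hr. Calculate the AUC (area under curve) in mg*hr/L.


C0 = Dose/Vd = 609/38.5 = 15.8182 mg/L
AUC = C0/ke = 15.8182/0.187
AUC = 84.59 mg*hr/L


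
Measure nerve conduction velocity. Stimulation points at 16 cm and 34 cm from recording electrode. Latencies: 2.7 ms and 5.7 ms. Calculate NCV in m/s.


Distance = (34 - 16) / 100 = 0.18 m
dt = (5.7 - 2.7) / 1000 = 0.003 s
NCV = dist / dt = 60 m/s


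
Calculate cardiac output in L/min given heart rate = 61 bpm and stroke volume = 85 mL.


CO = HR * SV
CO = 61 * 85 / 1000
CO = 5.185 L/min


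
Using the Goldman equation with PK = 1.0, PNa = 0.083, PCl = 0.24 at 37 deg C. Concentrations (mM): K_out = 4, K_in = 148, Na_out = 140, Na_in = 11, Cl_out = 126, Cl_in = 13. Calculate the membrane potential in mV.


Vm = (RT/F)*ln((PK*Ko + PNa*Nao + PCl*Cli)/(PK*Ki + PNa*Nai + PCl*Clo))
Numer = 18.74, Denom = 179.153
Vm = -60.33 mV


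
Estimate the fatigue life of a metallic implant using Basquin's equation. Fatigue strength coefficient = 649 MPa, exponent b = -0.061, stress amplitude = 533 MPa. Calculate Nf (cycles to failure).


sigma_a = sigma_f' * (2Nf)^b
2Nf = (sigma_a/sigma_f')^(1/b)
2Nf = (533/649)^(1/-0.061)
2Nf = 25.23051
Nf = 12.62


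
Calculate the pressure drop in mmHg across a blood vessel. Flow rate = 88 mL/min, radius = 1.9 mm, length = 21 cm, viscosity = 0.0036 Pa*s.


dP = 8*mu*L*Q / (pi*r^4)
Q = 88 mL/min = 1.46667e-06 m^3/s
dP = 216.661 Pa = 216.661 / 133.322 mmHg = 1.625 mmHg


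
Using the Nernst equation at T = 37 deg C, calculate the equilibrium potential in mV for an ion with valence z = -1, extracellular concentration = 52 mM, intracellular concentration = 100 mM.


E = (RT/(zF)) * ln(C_out/C_in)
T = 37 + 273.15 = 310.15 K
E = (8.314 * 310.15 / (-1 * 96485)) * ln(52/100)
E = 17.48 mV


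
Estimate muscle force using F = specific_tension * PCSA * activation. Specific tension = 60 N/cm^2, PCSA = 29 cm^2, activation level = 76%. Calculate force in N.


F = sigma * PCSA * activation
F = 60 * 29 * 0.76
F = 1322 N


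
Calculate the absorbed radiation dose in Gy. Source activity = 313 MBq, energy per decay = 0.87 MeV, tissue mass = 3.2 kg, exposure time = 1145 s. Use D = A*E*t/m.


A = 313 MBq = 3.1300e+08 Bq
E = 0.87 MeV = 1.39374e-13 J
D = A*E*t/m = 3.1300e+08*1.39374e-13*1145/3.2
D = 0.01561 Gy


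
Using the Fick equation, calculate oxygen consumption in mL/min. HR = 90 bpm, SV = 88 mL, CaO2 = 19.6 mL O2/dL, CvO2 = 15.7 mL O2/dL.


CO = HR*SV = 90*88/1000 = 7.92 L/min
a-v O2 diff = 19.6 - 15.7 = 3.9 mL/dL
VO2 = CO * (CaO2-CvO2) * 10 dL/L
VO2 = 7.92 * 3.9 * 10
VO2 = 308.9 mL/min


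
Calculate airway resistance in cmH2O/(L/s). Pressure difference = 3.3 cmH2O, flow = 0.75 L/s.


R = dP / flow
R = 3.3 / 0.75
R = 4.4 cmH2O/(L/s)


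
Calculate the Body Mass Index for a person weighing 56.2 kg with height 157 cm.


BMI = weight / height^2
height = 157 cm = 1.57 m
BMI = 56.2 / 1.57^2
BMI = 22.8 kg/m^2


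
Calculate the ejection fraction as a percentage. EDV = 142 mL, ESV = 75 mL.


SV = EDV - ESV = 142 - 75 = 67 mL
EF = SV/EDV * 100 = 67/142 * 100
EF = 47.18%


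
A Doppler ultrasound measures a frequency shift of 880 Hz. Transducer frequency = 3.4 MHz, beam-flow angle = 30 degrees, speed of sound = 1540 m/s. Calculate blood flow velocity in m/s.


v = fd * c / (2 * f0 * cos(theta))
v = 880 * 1540 / (2 * 3.4000e+06 * cos(30))
v = 0.2301 m/s


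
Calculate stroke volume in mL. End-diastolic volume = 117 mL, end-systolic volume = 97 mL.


SV = EDV - ESV
SV = 117 - 97
SV = 20 mL


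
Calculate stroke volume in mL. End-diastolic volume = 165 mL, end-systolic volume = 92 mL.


SV = EDV - ESV
SV = 165 - 92
SV = 73 mL


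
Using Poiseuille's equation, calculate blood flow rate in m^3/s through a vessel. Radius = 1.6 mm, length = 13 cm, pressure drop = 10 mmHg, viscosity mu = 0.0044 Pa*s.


Q = pi*r^4*dP / (8*mu*L)
r = 0.0016 m, L = 0.13 m
dP = 10 mmHg = 1333.22 Pa
Q = 5.9985e-06 m^3/s


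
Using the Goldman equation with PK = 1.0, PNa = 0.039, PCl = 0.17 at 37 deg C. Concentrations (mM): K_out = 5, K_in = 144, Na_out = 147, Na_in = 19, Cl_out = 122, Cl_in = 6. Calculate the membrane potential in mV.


Vm = (RT/F)*ln((PK*Ko + PNa*Nao + PCl*Cli)/(PK*Ki + PNa*Nai + PCl*Clo))
Numer = 11.753, Denom = 165.481
Vm = -70.68 mV


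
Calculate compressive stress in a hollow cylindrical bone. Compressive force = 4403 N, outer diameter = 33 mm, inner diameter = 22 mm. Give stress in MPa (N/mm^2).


A = pi*(r_o^2 - r_i^2)
r_o = 16.5 mm, r_i = 11 mm
A = 475.166 mm^2
sigma = F/A = 4403 / 475.166
sigma = 9.266 MPa


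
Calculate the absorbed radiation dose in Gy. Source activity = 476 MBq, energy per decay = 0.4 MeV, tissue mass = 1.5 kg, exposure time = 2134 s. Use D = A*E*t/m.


A = 476 MBq = 4.7600e+08 Bq
E = 0.4 MeV = 6.408e-14 J
D = A*E*t/m = 4.7600e+08*6.408e-14*2134/1.5
D = 0.04339 Gy


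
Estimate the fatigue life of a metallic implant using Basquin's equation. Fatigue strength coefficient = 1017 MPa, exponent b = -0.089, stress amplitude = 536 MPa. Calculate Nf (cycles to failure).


sigma_a = sigma_f' * (2Nf)^b
2Nf = (sigma_a/sigma_f')^(1/b)
2Nf = (536/1017)^(1/-0.089)
2Nf = 1334.597
Nf = 667.3


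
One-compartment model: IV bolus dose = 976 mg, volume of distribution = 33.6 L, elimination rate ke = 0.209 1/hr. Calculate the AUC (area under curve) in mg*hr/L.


C0 = Dose/Vd = 976/33.6 = 29.0476 mg/L
AUC = C0/ke = 29.0476/0.209
AUC = 139 mg*hr/L


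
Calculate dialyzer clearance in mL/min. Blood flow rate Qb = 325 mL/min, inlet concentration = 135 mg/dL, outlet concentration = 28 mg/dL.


K = Qb * (Cb_in - Cb_out) / Cb_in
K = 325 * (135 - 28) / 135
K = 257.6 mL/min


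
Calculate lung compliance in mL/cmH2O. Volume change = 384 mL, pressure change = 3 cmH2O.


C = dV / dP
C = 384 / 3
C = 128 mL/cmH2O


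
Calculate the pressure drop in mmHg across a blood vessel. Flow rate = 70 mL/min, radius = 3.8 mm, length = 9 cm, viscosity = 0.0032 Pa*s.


dP = 8*mu*L*Q / (pi*r^4)
Q = 70 mL/min = 1.16667e-06 m^3/s
dP = 4.10342 Pa = 4.10342 / 133.322 mmHg = 0.03078 mmHg


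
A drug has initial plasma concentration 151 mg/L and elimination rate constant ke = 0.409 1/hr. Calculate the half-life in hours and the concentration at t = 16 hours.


t_half = ln(2) / ke = 0.693147 / 0.409 = 1.695 hr
C(t) = C0 * exp(-ke*t) = 151 * exp(-0.409*16)
C(16) = 0.2172 mg/L


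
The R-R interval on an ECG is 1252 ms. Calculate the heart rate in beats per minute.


HR = 60 / RR_interval(s)
RR = 1252 ms = 1.252 s
HR = 60 / 1.252 = 47.92 bpm


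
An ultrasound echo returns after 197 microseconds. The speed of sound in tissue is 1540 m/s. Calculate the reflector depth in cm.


depth = c * t / 2
t = 197 us = 1.9700e-04 s
depth = 1540 * 1.9700e-04 / 2
depth = 0.15169 m = 15.169 cm


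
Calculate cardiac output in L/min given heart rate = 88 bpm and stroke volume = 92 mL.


CO = HR * SV
CO = 88 * 92 / 1000
CO = 8.096 L/min


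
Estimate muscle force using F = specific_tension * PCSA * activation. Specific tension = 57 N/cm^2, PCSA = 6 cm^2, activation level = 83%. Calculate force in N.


F = sigma * PCSA * activation
F = 57 * 6 * 0.83
F = 283.9 N


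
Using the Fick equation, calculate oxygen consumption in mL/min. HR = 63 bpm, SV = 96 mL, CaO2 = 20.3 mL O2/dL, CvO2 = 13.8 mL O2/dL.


CO = HR*SV = 63*96/1000 = 6.048 L/min
a-v O2 diff = 20.3 - 13.8 = 6.5 mL/dL
VO2 = CO * (CaO2-CvO2) * 10 dL/L
VO2 = 6.048 * 6.5 * 10
VO2 = 393.1 mL/min


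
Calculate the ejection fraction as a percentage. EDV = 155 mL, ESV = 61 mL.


SV = EDV - ESV = 155 - 61 = 94 mL
EF = SV/EDV * 100 = 94/155 * 100
EF = 60.65%


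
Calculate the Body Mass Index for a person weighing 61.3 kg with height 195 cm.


BMI = weight / height^2
height = 195 cm = 1.95 m
BMI = 61.3 / 1.95^2
BMI = 16.12 kg/m^2


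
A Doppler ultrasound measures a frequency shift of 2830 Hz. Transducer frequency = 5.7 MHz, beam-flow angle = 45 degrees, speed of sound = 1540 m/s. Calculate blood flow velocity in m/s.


v = fd * c / (2 * f0 * cos(theta))
v = 2830 * 1540 / (2 * 5.7000e+06 * cos(45))
v = 0.5407 m/s


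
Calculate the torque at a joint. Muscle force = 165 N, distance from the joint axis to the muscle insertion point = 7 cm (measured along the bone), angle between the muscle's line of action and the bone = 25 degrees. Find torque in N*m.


Torque = F * d * sin(theta)   (moment arm = d*sin(theta))
d = 7 cm = 0.07 m
Torque = 165 * 0.07 * sin(25)
Torque = 4.881 N*m


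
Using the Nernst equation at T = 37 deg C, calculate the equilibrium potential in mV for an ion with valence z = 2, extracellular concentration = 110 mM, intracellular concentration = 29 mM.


E = (RT/(zF)) * ln(C_out/C_in)
T = 37 + 273.15 = 310.15 K
E = (8.314 * 310.15 / (2 * 96485)) * ln(110/29)
E = 17.81 mV


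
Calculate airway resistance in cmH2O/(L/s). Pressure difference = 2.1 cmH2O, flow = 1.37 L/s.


R = dP / flow
R = 2.1 / 1.37
R = 1.533 cmH2O/(L/s)


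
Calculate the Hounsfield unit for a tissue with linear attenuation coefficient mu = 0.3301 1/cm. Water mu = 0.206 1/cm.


HU = ((mu_tissue - mu_water) / mu_water) * 1000
HU = ((0.3301 - 0.206) / 0.206) * 1000
HU = 602.4


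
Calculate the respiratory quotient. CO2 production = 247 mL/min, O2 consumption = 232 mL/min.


RQ = VCO2 / VO2
RQ = 247 / 232
RQ = 1.065


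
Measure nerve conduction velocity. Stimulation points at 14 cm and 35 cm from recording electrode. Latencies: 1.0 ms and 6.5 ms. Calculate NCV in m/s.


Distance = (35 - 14) / 100 = 0.21 m
dt = (6.5 - 1.0) / 1000 = 0.0055 s
NCV = dist / dt = 38.18 m/s


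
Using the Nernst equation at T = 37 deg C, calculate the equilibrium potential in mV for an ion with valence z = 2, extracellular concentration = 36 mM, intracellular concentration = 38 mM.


E = (RT/(zF)) * ln(C_out/C_in)
T = 37 + 273.15 = 310.15 K
E = (8.314 * 310.15 / (2 * 96485)) * ln(36/38)
E = -0.7225 mV


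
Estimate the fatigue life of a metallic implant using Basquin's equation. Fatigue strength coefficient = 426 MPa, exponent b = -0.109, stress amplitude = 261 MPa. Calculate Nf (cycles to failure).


sigma_a = sigma_f' * (2Nf)^b
2Nf = (sigma_a/sigma_f')^(1/b)
2Nf = (261/426)^(1/-0.109)
2Nf = 89.538542
Nf = 44.77


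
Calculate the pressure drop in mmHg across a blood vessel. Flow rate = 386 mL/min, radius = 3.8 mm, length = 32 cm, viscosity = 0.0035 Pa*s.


dP = 8*mu*L*Q / (pi*r^4)
Q = 386 mL/min = 6.43333e-06 m^3/s
dP = 87.9953 Pa = 87.9953 / 133.322 mmHg = 0.66 mmHg


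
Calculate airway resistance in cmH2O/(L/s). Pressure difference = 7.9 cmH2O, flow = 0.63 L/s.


R = dP / flow
R = 7.9 / 0.63
R = 12.54 cmH2O/(L/s)


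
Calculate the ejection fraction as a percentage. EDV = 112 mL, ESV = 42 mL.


SV = EDV - ESV = 112 - 42 = 70 mL
EF = SV/EDV * 100 = 70/112 * 100
EF = 62.5%


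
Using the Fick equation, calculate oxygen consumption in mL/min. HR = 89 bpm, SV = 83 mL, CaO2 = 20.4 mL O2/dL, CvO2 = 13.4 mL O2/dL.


CO = HR*SV = 89*83/1000 = 7.387 L/min
a-v O2 diff = 20.4 - 13.4 = 7 mL/dL
VO2 = CO * (CaO2-CvO2) * 10 dL/L
VO2 = 7.387 * 7 * 10
VO2 = 517.1 mL/min


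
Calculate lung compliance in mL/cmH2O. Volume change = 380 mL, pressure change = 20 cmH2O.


C = dV / dP
C = 380 / 20
C = 19 mL/cmH2O


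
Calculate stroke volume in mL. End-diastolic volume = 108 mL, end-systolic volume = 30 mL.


SV = EDV - ESV
SV = 108 - 30
SV = 78 mL


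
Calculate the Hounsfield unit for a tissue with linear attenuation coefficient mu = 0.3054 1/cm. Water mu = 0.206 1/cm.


HU = ((mu_tissue - mu_water) / mu_water) * 1000
HU = ((0.3054 - 0.206) / 0.206) * 1000
HU = 482.5


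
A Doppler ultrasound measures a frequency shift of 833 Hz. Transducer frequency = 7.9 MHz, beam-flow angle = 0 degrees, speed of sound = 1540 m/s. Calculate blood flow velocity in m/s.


v = fd * c / (2 * f0 * cos(theta))
v = 833 * 1540 / (2 * 7.9000e+06 * cos(0))
v = 0.08119 m/s


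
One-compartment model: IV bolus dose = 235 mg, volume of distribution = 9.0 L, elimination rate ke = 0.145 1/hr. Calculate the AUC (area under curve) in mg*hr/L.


C0 = Dose/Vd = 235/9.0 = 26.1111 mg/L
AUC = C0/ke = 26.1111/0.145
AUC = 180.1 mg*hr/L


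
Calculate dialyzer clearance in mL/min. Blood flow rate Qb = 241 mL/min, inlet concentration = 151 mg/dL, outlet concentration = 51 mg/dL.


K = Qb * (Cb_in - Cb_out) / Cb_in
K = 241 * (151 - 51) / 151
K = 159.6 mL/min


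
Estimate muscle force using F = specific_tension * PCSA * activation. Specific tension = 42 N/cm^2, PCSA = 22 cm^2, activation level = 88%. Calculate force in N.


F = sigma * PCSA * activation
F = 42 * 22 * 0.88
F = 813.1 N


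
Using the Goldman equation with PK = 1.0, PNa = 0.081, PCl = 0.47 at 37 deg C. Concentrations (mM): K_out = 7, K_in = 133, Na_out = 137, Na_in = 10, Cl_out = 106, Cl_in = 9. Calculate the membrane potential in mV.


Vm = (RT/F)*ln((PK*Ko + PNa*Nao + PCl*Cli)/(PK*Ki + PNa*Nai + PCl*Clo))
Numer = 22.327, Denom = 183.63
Vm = -56.31 mV


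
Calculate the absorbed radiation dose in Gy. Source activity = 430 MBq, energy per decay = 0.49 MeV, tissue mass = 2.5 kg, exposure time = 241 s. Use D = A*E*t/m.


A = 430 MBq = 4.3000e+08 Bq
E = 0.49 MeV = 7.8498e-14 J
D = A*E*t/m = 4.3000e+08*7.8498e-14*241/2.5
D = 0.003254 Gy


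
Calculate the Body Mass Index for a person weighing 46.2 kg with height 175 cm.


BMI = weight / height^2
height = 175 cm = 1.75 m
BMI = 46.2 / 1.75^2
BMI = 15.09 kg/m^2


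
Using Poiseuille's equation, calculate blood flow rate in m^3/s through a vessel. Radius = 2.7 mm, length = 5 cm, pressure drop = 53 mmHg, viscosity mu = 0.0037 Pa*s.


Q = pi*r^4*dP / (8*mu*L)
r = 0.0027 m, L = 0.05 m
dP = 53 mmHg = 7066.066 Pa
Q = 7.9711e-04 m^3/s


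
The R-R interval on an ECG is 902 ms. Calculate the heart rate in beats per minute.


HR = 60 / RR_interval(s)
RR = 902 ms = 0.902 s
HR = 60 / 0.902 = 66.52 bpm


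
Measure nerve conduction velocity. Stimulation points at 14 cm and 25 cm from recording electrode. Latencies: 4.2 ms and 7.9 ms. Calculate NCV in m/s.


Distance = (25 - 14) / 100 = 0.11 m
dt = (7.9 - 4.2) / 1000 = 0.0037 s
NCV = dist / dt = 29.73 m/s


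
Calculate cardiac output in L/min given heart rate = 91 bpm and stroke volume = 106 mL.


CO = HR * SV
CO = 91 * 106 / 1000
CO = 9.646 L/min


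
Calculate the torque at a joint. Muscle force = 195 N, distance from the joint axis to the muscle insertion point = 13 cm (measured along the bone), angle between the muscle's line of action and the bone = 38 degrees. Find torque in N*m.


Torque = F * d * sin(theta)   (moment arm = d*sin(theta))
d = 13 cm = 0.13 m
Torque = 195 * 0.13 * sin(38)
Torque = 15.61 N*m


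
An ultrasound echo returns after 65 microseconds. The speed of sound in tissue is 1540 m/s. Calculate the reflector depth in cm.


depth = c * t / 2
t = 65 us = 6.5000e-05 s
depth = 1540 * 6.5000e-05 / 2
depth = 0.05005 m = 5.005 cm


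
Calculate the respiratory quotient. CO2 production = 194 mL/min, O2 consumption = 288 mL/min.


RQ = VCO2 / VO2
RQ = 194 / 288
RQ = 0.6736


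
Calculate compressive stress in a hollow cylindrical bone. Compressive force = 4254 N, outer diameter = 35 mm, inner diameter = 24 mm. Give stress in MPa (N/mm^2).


A = pi*(r_o^2 - r_i^2)
r_o = 17.5 mm, r_i = 12 mm
A = 509.723 mm^2
sigma = F/A = 4254 / 509.723
sigma = 8.346 MPa


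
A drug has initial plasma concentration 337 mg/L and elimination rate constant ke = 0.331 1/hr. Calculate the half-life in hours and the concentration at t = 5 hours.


t_half = ln(2) / ke = 0.693147 / 0.331 = 2.094 hr
C(t) = C0 * exp(-ke*t) = 337 * exp(-0.331*5)
C(5) = 64.4 mg/L


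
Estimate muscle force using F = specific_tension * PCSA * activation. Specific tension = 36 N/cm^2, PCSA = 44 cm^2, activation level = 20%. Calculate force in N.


F = sigma * PCSA * activation
F = 36 * 44 * 0.2
F = 316.8 N


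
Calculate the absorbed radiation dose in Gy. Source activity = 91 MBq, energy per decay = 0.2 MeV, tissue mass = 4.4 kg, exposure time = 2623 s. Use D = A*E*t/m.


A = 91 MBq = 9.1000e+07 Bq
E = 0.2 MeV = 3.204e-14 J
D = A*E*t/m = 9.1000e+07*3.204e-14*2623/4.4
D = 0.001738 Gy


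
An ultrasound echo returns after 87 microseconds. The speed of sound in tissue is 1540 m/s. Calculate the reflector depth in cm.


depth = c * t / 2
t = 87 us = 8.7000e-05 s
depth = 1540 * 8.7000e-05 / 2
depth = 0.06699 m = 6.699 cm


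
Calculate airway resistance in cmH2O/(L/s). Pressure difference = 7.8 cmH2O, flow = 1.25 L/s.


R = dP / flow
R = 7.8 / 1.25
R = 6.24 cmH2O/(L/s)


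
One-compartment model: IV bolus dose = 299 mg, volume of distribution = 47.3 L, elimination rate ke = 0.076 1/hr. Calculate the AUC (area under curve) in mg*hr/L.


C0 = Dose/Vd = 299/47.3 = 6.32135 mg/L
AUC = C0/ke = 6.32135/0.076
AUC = 83.18 mg*hr/L


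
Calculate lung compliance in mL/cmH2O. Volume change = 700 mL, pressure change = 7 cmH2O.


C = dV / dP
C = 700 / 7
C = 100 mL/cmH2O


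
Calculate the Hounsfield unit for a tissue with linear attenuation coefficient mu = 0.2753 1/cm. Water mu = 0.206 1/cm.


HU = ((mu_tissue - mu_water) / mu_water) * 1000
HU = ((0.2753 - 0.206) / 0.206) * 1000
HU = 336.4


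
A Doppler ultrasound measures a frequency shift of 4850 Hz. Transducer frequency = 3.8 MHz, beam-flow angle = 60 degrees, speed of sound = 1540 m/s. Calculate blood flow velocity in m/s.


v = fd * c / (2 * f0 * cos(theta))
v = 4850 * 1540 / (2 * 3.8000e+06 * cos(60))
v = 1.966 m/s


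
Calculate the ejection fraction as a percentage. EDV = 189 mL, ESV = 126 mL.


SV = EDV - ESV = 189 - 126 = 63 mL
EF = SV/EDV * 100 = 63/189 * 100
EF = 33.33%


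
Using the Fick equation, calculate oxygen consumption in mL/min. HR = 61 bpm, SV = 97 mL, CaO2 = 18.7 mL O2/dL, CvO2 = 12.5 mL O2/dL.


CO = HR*SV = 61*97/1000 = 5.917 L/min
a-v O2 diff = 18.7 - 12.5 = 6.2 mL/dL
VO2 = CO * (CaO2-CvO2) * 10 dL/L
VO2 = 5.917 * 6.2 * 10
VO2 = 366.9 mL/min


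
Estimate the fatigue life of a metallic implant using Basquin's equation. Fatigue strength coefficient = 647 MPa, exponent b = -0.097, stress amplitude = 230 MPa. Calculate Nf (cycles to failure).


sigma_a = sigma_f' * (2Nf)^b
2Nf = (sigma_a/sigma_f')^(1/b)
2Nf = (230/647)^(1/-0.097)
2Nf = 42725.288
Nf = 2.136e+04


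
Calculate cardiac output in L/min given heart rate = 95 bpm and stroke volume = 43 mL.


CO = HR * SV
CO = 95 * 43 / 1000
CO = 4.085 L/min


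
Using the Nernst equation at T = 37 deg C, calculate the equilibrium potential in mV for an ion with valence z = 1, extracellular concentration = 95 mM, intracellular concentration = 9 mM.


E = (RT/(zF)) * ln(C_out/C_in)
T = 37 + 273.15 = 310.15 K
E = (8.314 * 310.15 / (1 * 96485)) * ln(95/9)
E = 62.98 mV


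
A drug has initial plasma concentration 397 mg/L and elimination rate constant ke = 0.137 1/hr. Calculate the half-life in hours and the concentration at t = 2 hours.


t_half = ln(2) / ke = 0.693147 / 0.137 = 5.059 hr
C(t) = C0 * exp(-ke*t) = 397 * exp(-0.137*2)
C(2) = 301.9 mg/L
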